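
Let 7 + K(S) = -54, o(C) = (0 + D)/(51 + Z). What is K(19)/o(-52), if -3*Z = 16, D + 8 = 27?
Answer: -8357/57 ≈ -146.61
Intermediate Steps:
D = 19 (D = -8 + 27 = 19)
Z = -16/3 (Z = -1/3*16 = -16/3 ≈ -5.3333)
o(C) = 57/137 (o(C) = (0 + 19)/(51 - 16/3) = 19/(137/3) = 19*(3/137) = 57/137)
K(S) = -61 (K(S) = -7 - 54 = -61)
K(19)/o(-52) = -61/57/137 = -61*137/57 = -8357/57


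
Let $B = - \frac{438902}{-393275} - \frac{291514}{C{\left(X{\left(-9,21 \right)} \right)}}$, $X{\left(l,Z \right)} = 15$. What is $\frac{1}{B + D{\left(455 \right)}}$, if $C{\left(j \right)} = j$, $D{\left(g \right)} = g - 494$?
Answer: $- \frac{1179825}{22973730139} \approx -5.1355 \cdot 10^{-5}$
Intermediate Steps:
$D{\left(g \right)} = -494 + g$ ($D{\left(g \right)} = g - 494 = -494 + g$)
$B = - \frac{22927716964}{1179825}$ ($B = - \frac{438902}{-393275} - \frac{291514}{15} = \left(-438902\right) \left(- \frac{1}{393275}\right) - \frac{291514}{15} = \frac{438902}{393275} - \frac{291514}{15} = - \frac{22927716964}{1179825} \approx -19433.0$)
$\frac{1}{B + D{\left(455 \right)}} = \frac{1}{- \frac{22927716964}{1179825} + \left(-494 + 455\right)} = \frac{1}{- \frac{22927716964}{1179825} - 39} = \frac{1}{- \frac{22973730139}{1179825}} = - \frac{1179825}{22973730139}$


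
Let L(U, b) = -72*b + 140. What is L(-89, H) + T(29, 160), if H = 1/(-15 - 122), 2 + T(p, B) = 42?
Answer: 24732/137 ≈ 180.53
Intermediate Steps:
T(p, B) = 40 (T(p, B) = -2 + 42 = 40)
H = -1/137 (H = 1/(-137) = -1/137 ≈ -0.0072993)
L(U, b) = 140 - 72*b
L(-89, H) + T(29, 160) = (140 - 72*(-1/137)) + 40 = (140 + 72/137) + 40 = 19252/137 + 40 = 24732/137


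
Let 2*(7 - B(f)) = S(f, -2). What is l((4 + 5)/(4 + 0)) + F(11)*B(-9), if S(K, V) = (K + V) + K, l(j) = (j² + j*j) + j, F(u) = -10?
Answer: -1261/8 ≈ -157.63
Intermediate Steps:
l(j) = j + 2*j² (l(j) = (j² + j²) + j = 2*j² + j = j + 2*j²)
S(K, V) = V + 2*K
B(f) = 8 - f (B(f) = 7 - (-2 + 2*f)/2 = 7 + (1 - f) = 8 - f)
l((4 + 5)/(4 + 0)) + F(11)*B(-9) = ((4 + 5)/(4 + 0))*(1 + 2*((4 + 5)/(4 + 0))) - 10*(8 - 1*(-9)) = (9/4)*(1 + 2*(9/4)) - 10*(8 + 9) = (9*(¼))*(1 + 2*(9*(¼))) - 10*17 = 9*(1 + 2*(9/4))/4 - 170 = 9*(1 + 9/2)/4 - 170 = (9/4)*(11/2) - 170 = 99/8 - 170 = -1261/8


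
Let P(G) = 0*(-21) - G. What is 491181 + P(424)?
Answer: 490757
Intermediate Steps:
P(G) = -G (P(G) = 0 - G = -G)
491181 + P(424) = 491181 - 1*424 = 491181 - 424 = 490757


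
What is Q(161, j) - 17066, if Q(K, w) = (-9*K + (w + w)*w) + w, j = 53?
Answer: -12844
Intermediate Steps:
Q(K, w) = w - 9*K + 2*w² (Q(K, w) = (-9*K + (2*w)*w) + w = (-9*K + 2*w²) + w = w - 9*K + 2*w²)
Q(161, j) - 17066 = (53 - 9*161 + 2*53²) - 17066 = (53 - 1449 + 2*2809) - 17066 = (53 - 1449 + 5618) - 17066 = 4222 - 17066 = -12844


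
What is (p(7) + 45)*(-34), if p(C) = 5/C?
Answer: -10880/7 ≈ -1554.3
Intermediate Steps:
(p(7) + 45)*(-34) = (5/7 + 45)*(-34) = (320/7)*(-34) = -10880/7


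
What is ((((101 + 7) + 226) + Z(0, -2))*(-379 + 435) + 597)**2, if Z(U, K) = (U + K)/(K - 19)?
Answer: 3354610561/9 ≈ 3.7273e+8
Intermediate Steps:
Z(U, K) = (K + U)/(-19 + K)
((((101 + 7) + 226) + Z(0, -2))*(-379 + 435) + 597)**2 = ((((101 + 7) + 226) + (-2 + 0)/(-19 - 2))*(-379 + 435) + 597)**2 = (((108 + 226) - 2/(-21))*56 + 597)**2 = ((334 - 1/21*(-2))*56 + 597)**2 = ((334 + 2/21)*56 + 597)**2 = ((7016/21)*56 + 597)**2 = (56128/3 + 597)**2 = (57919/3)**2 = 3354610561/9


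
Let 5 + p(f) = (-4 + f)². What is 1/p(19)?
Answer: 1/220 ≈ 0.0045455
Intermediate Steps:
p(f) = -5 + (-4 + f)²
1/p(19) = 1/(-5 + (-4 + 19)²) = 1/(-5 + 15²) = 1/(-5 + 225) = 1/220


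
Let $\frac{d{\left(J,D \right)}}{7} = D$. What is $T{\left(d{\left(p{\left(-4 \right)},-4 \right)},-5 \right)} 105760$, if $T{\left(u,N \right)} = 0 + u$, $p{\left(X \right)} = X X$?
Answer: $-2961280$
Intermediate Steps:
$p{\left(X \right)} = X^{2}$
$d{\left(J,D \right)} = 7 D$
$T{\left(u,N \right)} = u$
$T{\left(d{\left(p{\left(-4 \right)},-4 \right)},-5 \right)} 105760 = 7 \left(-4\right) 105760 = \left(-28\right) 105760 = -2961280$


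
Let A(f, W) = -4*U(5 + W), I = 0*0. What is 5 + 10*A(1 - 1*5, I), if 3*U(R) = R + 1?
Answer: -75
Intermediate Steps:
U(R) = ⅓ + R/3 (U(R) = (R + 1)/3 = (1 + R)/3 = ⅓ + R/3)
I = 0
A(f, W) = -8 - 4*W/3 (A(f, W) = -4*(⅓ + (5 + W)/3) = -4*(⅓ + (5/3 + W/3)) = -4*(2 + W/3) = -8 - 4*W/3)
5 + 10*A(1 - 1*5, I) = 5 + 10*(-8 - 4/3*0) = 5 + 10*(-8 + 0) = 5 + 10*(-8) = 5 - 80 = -75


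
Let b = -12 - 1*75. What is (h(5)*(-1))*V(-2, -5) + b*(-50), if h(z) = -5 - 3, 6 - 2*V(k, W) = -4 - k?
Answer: 4382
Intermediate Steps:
b = -87 (b = -12 - 75 = -87)
V(k, W) = 5 + k/2 (V(k, W) = 3 - (-4 - k)/2 = 3 + (2 + k/2) = 5 + k/2)
h(z) = -8
(h(5)*(-1))*V(-2, -5) + b*(-50) = (-8*(-1))*(5 + (½)*(-2)) - 87*(-50) = 8*(5 - 1) + 4350 = 8*4 + 4350 = 32 + 4350 = 4382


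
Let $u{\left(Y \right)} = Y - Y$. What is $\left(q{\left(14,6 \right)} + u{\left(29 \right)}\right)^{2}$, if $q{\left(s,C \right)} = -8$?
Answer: $64$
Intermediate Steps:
$u{\left(Y \right)} = 0$
$\left(q{\left(14,6 \right)} + u{\left(29 \right)}\right)^{2} = \left(-8 + 0\right)^{2} = \left(-8\right)^{2} = 64$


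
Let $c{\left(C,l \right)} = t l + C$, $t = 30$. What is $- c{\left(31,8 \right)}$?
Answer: $-271$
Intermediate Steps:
$c{\left(C,l \right)} = C + 30 l$ ($c{\left(C,l \right)} = 30 l + C = C + 30 l$)
$- c{\left(31,8 \right)} = - (31 + 30 \cdot 8) = - (31 + 240) = \left(-1\right) 271 = -271$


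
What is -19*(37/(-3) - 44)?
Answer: 3211/3 ≈ 1070.3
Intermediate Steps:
-19*(37/(-3) - 44) = -19*(37*(-⅓) - 44) = -19*(-37/3 - 44) = -19*(-169/3) = 3211/3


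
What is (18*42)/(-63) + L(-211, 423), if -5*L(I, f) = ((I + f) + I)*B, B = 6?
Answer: -66/5 ≈ -13.200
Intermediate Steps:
L(I, f) = -12*I/5 - 6*f/5 (L(I, f) = -((I + f) + I)*6/5 = -(f + 2*I)*6/5 = -(6*f + 12*I)/5 = -12*I/5 - 6*f/5)
(18*42)/(-63) + L(-211, 423) = (18*42)/(-63) + (-12/5*(-211) - 6/5*423) = 756*(-1/63) + (2532/5 - 2538/5) = -12 - 6/5 = -66/5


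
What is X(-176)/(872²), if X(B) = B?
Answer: -11/47524 ≈ -0.00023146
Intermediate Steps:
X(-176)/(872²) = -176/(872²) = -176/760384 = -176*1/760384 = -11/47524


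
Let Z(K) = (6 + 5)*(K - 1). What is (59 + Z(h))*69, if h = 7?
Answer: 8625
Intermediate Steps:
Z(K) = -11 + 11*K (Z(K) = 11*(-1 + K) = -11 + 11*K)
(59 + Z(h))*69 = (59 + (-11 + 11*7))*69 = (59 + (-11 + 77))*69 = (59 + 66)*69 = 125*69 = 8625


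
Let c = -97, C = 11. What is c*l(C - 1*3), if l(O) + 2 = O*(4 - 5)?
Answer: 970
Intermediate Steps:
l(O) = -2 - O (l(O) = -2 + O*(4 - 5) = -2 + O*(-1) = -2 - O)
c*l(C - 1*3) = -97*(-2 - (11 - 1*3)) = -97*(-2 - (11 - 3)) = -97*(-2 - 1*8) = -97*(-2 - 8) = -97*(-10) = 970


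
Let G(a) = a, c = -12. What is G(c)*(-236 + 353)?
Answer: -1404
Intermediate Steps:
G(c)*(-236 + 353) = -12*(-236 + 353) = -12*117 = -1404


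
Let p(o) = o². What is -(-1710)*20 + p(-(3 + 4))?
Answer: 34249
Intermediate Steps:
-(-1710)*20 + p(-(3 + 4)) = -(-1710)*20 + (-(3 + 4))² = -190*(-180) + (-1*7)² = 34200 + (-7)² = 34200 + 49 = 34249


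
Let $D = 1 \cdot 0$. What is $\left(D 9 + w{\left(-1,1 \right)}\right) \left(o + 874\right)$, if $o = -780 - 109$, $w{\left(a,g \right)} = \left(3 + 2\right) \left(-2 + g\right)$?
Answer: $75$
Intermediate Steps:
$w{\left(a,g \right)} = -10 + 5 g$ ($w{\left(a,g \right)} = 5 \left(-2 + g\right) = -10 + 5 g$)
$o = -889$ ($o = -780 - 109 = -889$)
$D = 0$
$\left(D 9 + w{\left(-1,1 \right)}\right) \left(o + 874\right) = \left(0 \cdot 9 + \left(-10 + 5 \cdot 1\right)\right) \left(-889 + 874\right) = \left(0 + \left(-10 + 5\right)\right) \left(-15\right) = \left(0 - 5\right) \left(-15\right) = \left(-5\right) \left(-15\right) = 75$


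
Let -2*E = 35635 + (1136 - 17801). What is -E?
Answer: 9485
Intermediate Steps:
E = -9485 (E = -(35635 + (1136 - 17801))/2 = -(35635 - 16665)/2 = -½*18970 = -9485)
-E = -1*(-9485) = 9485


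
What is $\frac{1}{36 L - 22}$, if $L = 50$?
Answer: $\frac{1}{1778} \approx 0.00056243$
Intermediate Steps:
$\frac{1}{36 L - 22} = \frac{1}{36 \cdot 50 - 22} = \frac{1}{1800 - 22} = \frac{1}{1778}$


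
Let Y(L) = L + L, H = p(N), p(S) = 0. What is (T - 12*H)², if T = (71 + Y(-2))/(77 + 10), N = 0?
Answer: 4489/7569 ≈ 0.59308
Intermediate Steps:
H = 0
Y(L) = 2*L
T = 67/87 (T = (71 + 2*(-2))/(77 + 10) = (71 - 4)/87 = 67*(1/87) = 67/87 ≈ 0.77011)
(T - 12*H)² = (67/87 - 12*0)² = (67/87 + 0)² = (67/87)² = 4489/7569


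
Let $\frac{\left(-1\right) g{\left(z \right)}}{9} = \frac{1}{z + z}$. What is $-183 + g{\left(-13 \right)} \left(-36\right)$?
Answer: $- \frac{2541}{13} \approx -195.46$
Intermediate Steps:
$g{\left(z \right)} = - \frac{9}{2 z}$ ($g{\left(z \right)} = - \frac{9}{z + z} = - \frac{9}{2 z}$)
$-183 + g{\left(-13 \right)} \left(-36\right) = -183 + - \frac{9}{2 \left(-13\right)} \left(-36\right) = -183 + \left(- \frac{9}{2}\right) \left(- \frac{1}{13}\right) \left(-36\right) = -183 + \frac{9}{26} \left(-36\right) = -183 - \frac{162}{13} = - \frac{2541}{13}$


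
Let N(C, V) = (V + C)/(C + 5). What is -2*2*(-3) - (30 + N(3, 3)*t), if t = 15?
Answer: -117/4 ≈ -29.250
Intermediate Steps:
N(C, V) = (C + V)/(5 + C)
-2*2*(-3) - (30 + N(3, 3)*t) = -2*2*(-3) - (30 + ((3 + 3)/(5 + 3))*15) = -4*(-3) - (30 + (6/8)*15) = 12 - (30 + ((1/8)*6)*15) = 12 - (30 + (3/4)*15) = 12 - (30 + 45/4) = 12 - 1*165/4 = 12 - 165/4 = -117/4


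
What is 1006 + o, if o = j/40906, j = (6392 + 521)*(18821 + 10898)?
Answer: 2182291/362 ≈ 6028.4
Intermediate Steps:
j = 205447447 (j = 6913*29719 = 205447447)
o = 1818119/362 (o = 205447447/40906 = 205447447*(1/40906) = 1818119/362 ≈ 5022.4)
1006 + o = 1006 + 1818119/362 = 2182291/362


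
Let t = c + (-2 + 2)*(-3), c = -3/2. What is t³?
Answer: -27/8 ≈ -3.3750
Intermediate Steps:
c = -3/2 (c = -3*½ = -3/2 ≈ -1.5000)
t = -3/2 (t = -3/2 + (-2 + 2)*(-3) = -3/2 + 0*(-3) = -3/2 + 0 = -3/2 ≈ -1.5000)
t³ = (-3/2)³ = -27/8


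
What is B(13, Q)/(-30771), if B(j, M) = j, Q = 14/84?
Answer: -1/2367 ≈ -0.00042248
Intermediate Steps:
Q = ⅙ (Q = 14*(1/84) = ⅙ ≈ 0.16667)
B(13, Q)/(-30771) = 13/(-30771) = 13*(-1/30771) = -1/2367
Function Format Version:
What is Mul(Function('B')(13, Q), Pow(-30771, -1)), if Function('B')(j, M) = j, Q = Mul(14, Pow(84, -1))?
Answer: Rational(-1, 2367) ≈ -0.00042248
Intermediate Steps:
Q = Rational(1, 6) (Q = Mul(14, Rational(1, 84)) = Rational(1, 6) ≈ 0.16667)
Mul(Function('B')(13, Q), Pow(-30771, -1)) = Mul(13, Pow(-30771, -1)) = Mul(13, Rational(-1, 30771)) = Rational(-1, 2367)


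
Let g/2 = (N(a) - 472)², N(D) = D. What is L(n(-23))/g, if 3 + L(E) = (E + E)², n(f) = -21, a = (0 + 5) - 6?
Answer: 1761/447458 ≈ 0.0039356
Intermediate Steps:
a = -1 (a = 5 - 6 = -1)
L(E) = -3 + 4*E² (L(E) = -3 + (E + E)² = -3 + (2*E)² = -3 + 4*E²)
g = 447458 (g = 2*(-1 - 472)² = 2*(-473)² = 2*223729 = 447458)
L(n(-23))/g = (-3 + 4*(-21)²)/447458 = (-3 + 4*441)*(1/447458) = (-3 + 1764)*(1/447458) = 1761*(1/447458) = 1761/447458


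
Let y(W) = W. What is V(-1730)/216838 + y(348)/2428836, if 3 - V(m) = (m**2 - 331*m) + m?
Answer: -721316915889/43888661714 ≈ -16.435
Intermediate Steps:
V(m) = 3 - m**2 + 330*m (V(m) = 3 - ((m**2 - 331*m) + m) = 3 - (m**2 - 330*m) = 3 + (-m**2 + 330*m) = 3 - m**2 + 330*m)
V(-1730)/216838 + y(348)/2428836 = (3 - 1*(-1730)**2 + 330*(-1730))/216838 + 348/2428836 = (3 - 1*2992900 - 570900)*(1/216838) + 348*(1/2428836) = (3 - 2992900 - 570900)*(1/216838) + 29/202403 = -3563797*1/216838 + 29/202403 = -3563797/216838 + 29/202403 = -721316915889/43888661714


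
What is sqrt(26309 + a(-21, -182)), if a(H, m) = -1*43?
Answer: sqrt(26266) ≈ 162.07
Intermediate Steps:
a(H, m) = -43
sqrt(26309 + a(-21, -182)) = sqrt(26309 - 43) = sqrt(26266)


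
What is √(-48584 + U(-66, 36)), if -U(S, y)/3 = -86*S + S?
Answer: I*√65414 ≈ 255.76*I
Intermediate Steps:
U(S, y) = 255*S (U(S, y) = -3*(-86*S + S) = -(-255)*S = 255*S)
√(-48584 + U(-66, 36)) = √(-48584 + 255*(-66)) = √(-48584 - 16830) = √(-65414) = I*√65414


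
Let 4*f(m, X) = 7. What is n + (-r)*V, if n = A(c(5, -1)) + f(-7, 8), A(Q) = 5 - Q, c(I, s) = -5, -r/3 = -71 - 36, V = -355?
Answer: 455867/4 ≈ 1.1397e+5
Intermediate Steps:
f(m, X) = 7/4 (f(m, X) = (¼)*7 = 7/4)
r = 321 (r = -3*(-71 - 36) = -3*(-107) = 321)
n = 47/4 (n = (5 - 1*(-5)) + 7/4 = (5 + 5) + 7/4 = 10 + 7/4 = 47/4 ≈ 11.750)
n + (-r)*V = 47/4 - 1*321*(-355) = 47/4 - 321*(-355) = 47/4 + 113955 = 455867/4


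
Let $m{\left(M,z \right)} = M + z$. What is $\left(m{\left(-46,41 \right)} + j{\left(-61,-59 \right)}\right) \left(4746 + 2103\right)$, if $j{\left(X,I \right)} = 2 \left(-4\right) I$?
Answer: $3198483$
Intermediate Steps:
$j{\left(X,I \right)} = - 8 I$
$\left(m{\left(-46,41 \right)} + j{\left(-61,-59 \right)}\right) \left(4746 + 2103\right) = \left(\left(-46 + 41\right) - -472\right) \left(4746 + 2103\right) = \left(-5 + 472\right) 6849 = 467 \cdot 6849 = 3198483$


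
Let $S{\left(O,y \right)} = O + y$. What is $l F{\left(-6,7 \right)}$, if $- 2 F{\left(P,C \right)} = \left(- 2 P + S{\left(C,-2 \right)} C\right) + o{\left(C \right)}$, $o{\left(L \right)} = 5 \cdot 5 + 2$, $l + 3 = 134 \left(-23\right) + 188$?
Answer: $107189$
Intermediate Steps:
$l = -2897$ ($l = -3 + \left(134 \left(-23\right) + 188\right) = -3 + \left(-3082 + 188\right) = -3 - 2894 = -2897$)
$o{\left(L \right)} = 27$ ($o{\left(L \right)} = 25 + 2 = 27$)
$F{\left(P,C \right)} = - \frac{27}{2} + P - \frac{C \left(-2 + C\right)}{2}$ ($F{\left(P,C \right)} = - \frac{\left(- 2 P + \left(C - 2\right) C\right) + 27}{2} = - \frac{\left(- 2 P + \left(-2 + C\right) C\right) + 27}{2} = - \frac{\left(- 2 P + C \left(-2 + C\right)\right) + 27}{2} = - \frac{27 - 2 P + C \left(-2 + C\right)}{2} = - \frac{27}{2} + P - \frac{C \left(-2 + C\right)}{2}$)
$l F{\left(-6,7 \right)} = - 2897 \left(- \frac{27}{2} - 6 - \frac{7 \left(-2 + 7\right)}{2}\right) = - 2897 \left(- \frac{27}{2} - 6 - \frac{7}{2} \cdot 5\right) = - 2897 \left(- \frac{27}{2} - 6 - \frac{35}{2}\right) = \left(-2897\right) \left(-37\right) = 107189$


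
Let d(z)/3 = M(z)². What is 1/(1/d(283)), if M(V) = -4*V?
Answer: 3844272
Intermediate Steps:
d(z) = 48*z² (d(z) = 3*(-4*z)² = 3*(16*z²) = 48*z²)
1/(1/d(283)) = 1/(1/(48*283²)) = 1/(1/(48*80089)) = 1/(1/3844272) = 3844272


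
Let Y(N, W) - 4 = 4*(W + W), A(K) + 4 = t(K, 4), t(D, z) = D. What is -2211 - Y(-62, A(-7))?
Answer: -2127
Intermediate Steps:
A(K) = -4 + K
Y(N, W) = 4 + 8*W (Y(N, W) = 4 + 4*(W + W) = 4 + 4*(2*W) = 4 + 8*W)
-2211 - Y(-62, A(-7)) = -2211 - (4 + 8*(-4 - 7)) = -2211 - (4 + 8*(-11)) = -2211 - (4 - 88) = -2211 - 1*(-84) = -2211 + 84 = -2127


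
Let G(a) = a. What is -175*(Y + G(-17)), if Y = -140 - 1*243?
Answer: 70000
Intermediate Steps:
Y = -383 (Y = -140 - 243 = -383)
-175*(Y + G(-17)) = -175*(-383 - 17) = -175*(-400) = 70000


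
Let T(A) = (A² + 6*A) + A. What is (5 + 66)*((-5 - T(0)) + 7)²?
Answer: 284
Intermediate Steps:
T(A) = A² + 7*A
(5 + 66)*((-5 - T(0)) + 7)² = (5 + 66)*((-5 - 0*(7 + 0)) + 7)² = 71*((-5 - 0*7) + 7)² = 71*((-5 - 1*0) + 7)² = 71*((-5 + 0) + 7)² = 71*(-5 + 7)² = 71*2² = 71*4 = 284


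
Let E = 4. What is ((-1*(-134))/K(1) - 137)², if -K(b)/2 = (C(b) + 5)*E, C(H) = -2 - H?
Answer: 1352569/64 ≈ 21134.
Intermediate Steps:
K(b) = -24 + 8*b (K(b) = -2*((-2 - b) + 5)*4 = -2*(3 - b)*4 = -2*(12 - 4*b) = -24 + 8*b)
((-1*(-134))/K(1) - 137)² = ((-1*(-134))/(-24 + 8*1) - 137)² = (134/(-24 + 8) - 137)² = (134/(-16) - 137)² = (134*(-1/16) - 137)² = (-67/8 - 137)² = (-1163/8)² = 1352569/64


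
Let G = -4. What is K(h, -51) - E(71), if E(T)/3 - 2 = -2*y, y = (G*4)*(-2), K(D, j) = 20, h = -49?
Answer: 206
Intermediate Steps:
y = 32 (y = -4*4*(-2) = -16*(-2) = 32)
E(T) = -186 (E(T) = 6 + 3*(-2*32) = 6 + 3*(-64) = 6 - 192 = -186)
K(h, -51) - E(71) = 20 - 1*(-186) = 20 + 186 = 206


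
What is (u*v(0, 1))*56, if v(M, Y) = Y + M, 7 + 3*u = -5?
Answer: -224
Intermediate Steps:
u = -4 (u = -7/3 + (⅓)*(-5) = -7/3 - 5/3 = -4)
v(M, Y) = M + Y
(u*v(0, 1))*56 = -4*(0 + 1)*56 = -4*1*56 = -4*56 = -224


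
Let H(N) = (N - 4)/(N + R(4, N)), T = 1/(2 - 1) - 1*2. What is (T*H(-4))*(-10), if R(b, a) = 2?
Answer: 40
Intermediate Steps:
T = -1 (T = 1/1 - 2 = 1 - 2 = -1)
H(N) = (-4 + N)/(2 + N) (H(N) = (N - 4)/(N + 2) = (-4 + N)/(2 + N))
(T*H(-4))*(-10) = -(-4 - 4)/(2 - 4)*(-10) = -(-8)/(-2)*(-10) = -(-1)*(-8)/2*(-10) = -1*4*(-10) = -4*(-10) = 40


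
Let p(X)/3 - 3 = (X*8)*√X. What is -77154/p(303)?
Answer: 25718/593453373 - 20780144*√303/593453373 ≈ -0.60947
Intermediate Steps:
p(X) = 9 + 24*X^(3/2) (p(X) = 9 + 3*((X*8)*√X) = 9 + 3*((8*X)*√X) = 9 + 3*(8*X^(3/2)) = 9 + 24*X^(3/2))
-77154/p(303) = -77154/(9 + 24*303^(3/2)) = -77154/(9 + 24*(303*√303)) = -77154/(9 + 7272*√303)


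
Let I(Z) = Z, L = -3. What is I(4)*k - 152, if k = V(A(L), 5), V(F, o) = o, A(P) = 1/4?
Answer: -132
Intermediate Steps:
A(P) = ¼
k = 5
I(4)*k - 152 = 4*5 - 152 = 20 - 152 = -132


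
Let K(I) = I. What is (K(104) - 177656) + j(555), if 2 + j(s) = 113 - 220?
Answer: -177661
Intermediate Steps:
j(s) = -109 (j(s) = -2 + (113 - 220) = -2 - 107 = -109)
(K(104) - 177656) + j(555) = (104 - 177656) - 109 = -177552 - 109 = -177661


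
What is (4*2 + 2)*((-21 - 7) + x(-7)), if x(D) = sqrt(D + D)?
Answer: -280 + 10*I*sqrt(14) ≈ -280.0 + 37.417*I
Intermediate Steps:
x(D) = sqrt(2)*sqrt(D) (x(D) = sqrt(2*D) = sqrt(2)*sqrt(D))
(4*2 + 2)*((-21 - 7) + x(-7)) = (4*2 + 2)*((-21 - 7) + sqrt(2)*sqrt(-7)) = (8 + 2)*(-28 + sqrt(2)*(I*sqrt(7))) = 10*(-28 + I*sqrt(14)) = -280 + 10*I*sqrt(14)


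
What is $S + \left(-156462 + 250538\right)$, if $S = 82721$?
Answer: $176797$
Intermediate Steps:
$S + \left(-156462 + 250538\right) = 82721 + \left(-156462 + 250538\right) = 82721 + 94076 = 176797$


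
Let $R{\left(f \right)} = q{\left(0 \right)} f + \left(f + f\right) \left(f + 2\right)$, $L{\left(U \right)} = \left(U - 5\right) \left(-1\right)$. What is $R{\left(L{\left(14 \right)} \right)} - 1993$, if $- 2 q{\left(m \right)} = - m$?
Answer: $-1867$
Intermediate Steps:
$q{\left(m \right)} = \frac{m}{2}$ ($q{\left(m \right)} = - \frac{\left(-1\right) m}{2} = \frac{m}{2}$)
$L{\left(U \right)} = 5 - U$ ($L{\left(U \right)} = \left(-5 + U\right) \left(-1\right) = 5 - U$)
$R{\left(f \right)} = 2 f \left(2 + f\right)$ ($R{\left(f \right)} = \frac{1}{2} \cdot 0 f + \left(f + f\right) \left(f + 2\right) = 0 f + 2 f \left(2 + f\right) = 0 + 2 f \left(2 + f\right) = 2 f \left(2 + f\right)$)
$R{\left(L{\left(14 \right)} \right)} - 1993 = 2 \left(5 - 14\right) \left(2 + \left(5 - 14\right)\right) - 1993 = 2 \left(-9\right) \left(2 - 9\right) - 1993 = 2 \left(-9\right) \left(-7\right) - 1993 = 126 - 1993 = -1867$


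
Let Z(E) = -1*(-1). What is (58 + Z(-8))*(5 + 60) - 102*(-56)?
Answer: 9547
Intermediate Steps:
Z(E) = 1
(58 + Z(-8))*(5 + 60) - 102*(-56) = (58 + 1)*(5 + 60) - 102*(-56) = 59*65 + 5712 = 3835 + 5712 = 9547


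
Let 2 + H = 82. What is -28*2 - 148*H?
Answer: -11896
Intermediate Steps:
H = 80 (H = -2 + 82 = 80)
-28*2 - 148*H = -28*2 - 148*80 = -56 - 11840 = -11896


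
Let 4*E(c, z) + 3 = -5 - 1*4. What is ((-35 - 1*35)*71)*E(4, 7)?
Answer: 14910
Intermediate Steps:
E(c, z) = -3 (E(c, z) = -3/4 + (-5 - 1*4)/4 = -3/4 + (-5 - 4)/4 = -3/4 + (1/4)*(-9) = -3/4 - 9/4 = -3)
((-35 - 1*35)*71)*E(4, 7) = ((-35 - 1*35)*71)*(-3) = ((-35 - 35)*71)*(-3) = -70*71*(-3) = -4970*(-3) = 14910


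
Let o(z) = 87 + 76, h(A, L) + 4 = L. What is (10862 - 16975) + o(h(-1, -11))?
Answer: -5950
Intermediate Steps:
h(A, L) = -4 + L
o(z) = 163
(10862 - 16975) + o(h(-1, -11)) = (10862 - 16975) + 163 = -6113 + 163 = -5950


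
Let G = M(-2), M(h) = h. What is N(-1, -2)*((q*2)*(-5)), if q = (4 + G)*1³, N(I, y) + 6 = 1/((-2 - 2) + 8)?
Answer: 115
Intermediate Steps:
G = -2
N(I, y) = -23/4 (N(I, y) = -6 + 1/((-2 - 2) + 8) = -6 + 1/(-4 + 8) = -6 + 1/4 = -6 + ¼ = -23/4)
q = 2 (q = (4 - 2)*1³ = 2*1 = 2)
N(-1, -2)*((q*2)*(-5)) = -23*2*2*(-5)/4 = -23*(-5) = -23/4*(-20) = 115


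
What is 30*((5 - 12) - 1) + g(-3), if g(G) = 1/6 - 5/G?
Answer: -1429/6 ≈ -238.17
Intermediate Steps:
g(G) = 1/6 - 5/G (g(G) = 1*(1/6) - 5/G = 1/6 - 5/G)
30*((5 - 12) - 1) + g(-3) = 30*((5 - 12) - 1) + (1/6)*(-30 - 3)/(-3) = 30*(-7 - 1) + (1/6)*(-1/3)*(-33) = 30*(-8) + 11/6 = -240 + 11/6 = -1429/6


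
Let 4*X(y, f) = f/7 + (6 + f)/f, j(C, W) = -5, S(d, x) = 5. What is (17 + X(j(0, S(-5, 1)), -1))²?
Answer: 12100/49 ≈ 246.94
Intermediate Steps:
X(y, f) = f/28 + (6 + f)/(4*f) (X(y, f) = (f/7 + (6 + f)/f)/4 = f/28 + (6 + f)/(4*f))
(17 + X(j(0, S(-5, 1)), -1))² = (17 + (1/28)*(42 - (7 - 1))/(-1))² = (17 + (1/28)*(-1)*(42 - 1*6))² = (17 + (1/28)*(-1)*(42 - 6))² = (17 + (1/28)*(-1)*36)² = (17 - 9/7)² = (110/7)² = 12100/49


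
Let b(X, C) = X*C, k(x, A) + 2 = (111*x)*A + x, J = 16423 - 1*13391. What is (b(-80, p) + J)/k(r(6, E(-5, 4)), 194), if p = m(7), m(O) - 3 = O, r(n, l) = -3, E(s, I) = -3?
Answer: -2232/64607 ≈ -0.034547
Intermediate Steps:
J = 3032 (J = 16423 - 13391 = 3032)
m(O) = 3 + O
p = 10 (p = 3 + 7 = 10)
k(x, A) = -2 + x + 111*A*x (k(x, A) = -2 + ((111*x)*A + x) = -2 + (111*A*x + x) = -2 + (x + 111*A*x) = -2 + x + 111*A*x)
b(X, C) = C*X
(b(-80, p) + J)/k(r(6, E(-5, 4)), 194) = (10*(-80) + 3032)/(-2 - 3 + 111*194*(-3)) = (-800 + 3032)/(-2 - 3 - 64602) = 2232/(-64607) = 2232*(-1/64607) = -2232/64607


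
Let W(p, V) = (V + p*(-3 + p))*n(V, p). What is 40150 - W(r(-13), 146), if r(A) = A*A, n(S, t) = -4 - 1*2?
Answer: 209350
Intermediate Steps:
n(S, t) = -6 (n(S, t) = -4 - 2 = -6)
r(A) = A**2
W(p, V) = -6*V - 6*p*(-3 + p) (W(p, V) = (V + p*(-3 + p))*(-6) = -6*V - 6*p*(-3 + p))
40150 - W(r(-13), 146) = 40150 - (-6*146 - 6*((-13)**2)**2 + 18*(-13)**2) = 40150 - (-876 - 6*169**2 + 18*169) = 40150 - (-876 - 6*28561 + 3042) = 40150 - (-876 - 171366 + 3042) = 40150 - 1*(-169200) = 40150 + 169200 = 209350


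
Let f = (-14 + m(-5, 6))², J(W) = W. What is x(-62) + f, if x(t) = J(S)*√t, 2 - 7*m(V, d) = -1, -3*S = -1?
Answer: 9025/49 + I*√62/3 ≈ 184.18 + 2.6247*I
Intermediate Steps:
S = ⅓ (S = -⅓*(-1) = ⅓ ≈ 0.33333)
m(V, d) = 3/7 (m(V, d) = 2/7 - ⅐*(-1) = 2/7 + ⅐ = 3/7)
x(t) = √t/3
f = 9025/49 (f = (-14 + 3/7)² = (-95/7)² = 9025/49 ≈ 184.18)
x(-62) + f = √(-62)/3 + 9025/49 = (I*√62)/3 + 9025/49 = I*√62/3 + 9025/49 = 9025/49 + I*√62/3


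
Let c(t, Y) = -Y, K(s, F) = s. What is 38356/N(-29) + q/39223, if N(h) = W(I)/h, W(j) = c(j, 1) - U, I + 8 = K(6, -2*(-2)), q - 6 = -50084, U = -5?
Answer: -10907221141/39223 ≈ -2.7808e+5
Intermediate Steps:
q = -50078 (q = 6 - 50084 = -50078)
I = -2 (I = -8 + 6 = -2)
W(j) = 4 (W(j) = -1*1 - 1*(-5) = -1 + 5 = 4)
N(h) = 4/h
38356/N(-29) + q/39223 = 38356/((4/(-29))) - 50078/39223 = 38356/((4*(-1/29))) - 50078*1/39223 = 38356/(-4/29) - 50078/39223 = 38356*(-29/4) - 50078/39223 = -278081 - 50078/39223 = -10907221141/39223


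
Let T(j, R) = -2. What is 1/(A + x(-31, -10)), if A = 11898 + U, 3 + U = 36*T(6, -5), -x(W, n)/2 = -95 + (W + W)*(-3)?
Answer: 1/11641 ≈ 8.5903e-5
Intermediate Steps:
x(W, n) = 190 + 12*W (x(W, n) = -2*(-95 + (W + W)*(-3)) = -2*(-95 + (2*W)*(-3)) = -2*(-95 - 6*W) = 190 + 12*W)
U = -75 (U = -3 + 36*(-2) = -3 - 72 = -75)
A = 11823 (A = 11898 - 75 = 11823)
1/(A + x(-31, -10)) = 1/(11823 + (190 + 12*(-31))) = 1/(11823 + (190 - 372)) = 1/(11823 - 182) = 1/11641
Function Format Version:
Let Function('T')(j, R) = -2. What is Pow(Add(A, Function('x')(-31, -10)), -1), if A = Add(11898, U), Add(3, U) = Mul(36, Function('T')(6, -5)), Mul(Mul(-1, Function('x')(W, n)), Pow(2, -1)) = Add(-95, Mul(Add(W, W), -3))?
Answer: Rational(1, 11641) ≈ 8.5903e-5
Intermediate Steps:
Function('x')(W, n) = Add(190, Mul(12, W)) (Function('x')(W, n) = Mul(-2, Add(-95, Mul(Add(W, W), -3))) = Mul(-2, Add(-95, Mul(Mul(2, W), -3))) = Mul(-2, Add(-95, Mul(-6, W))) = Add(190, Mul(12, W)))
U = -75 (U = Add(-3, Mul(36, -2)) = Add(-3, -72) = -75)
A = 11823 (A = Add(11898, -75) = 11823)
Pow(Add(A, Function('x')(-31, -10)), -1) = Pow(Add(11823, Add(190, Mul(12, -31))), -1) = Pow(Add(11823, Add(190, -372)), -1) = Pow(Add(11823, -182), -1) = Pow(11641, -1) = Rational(1, 11641)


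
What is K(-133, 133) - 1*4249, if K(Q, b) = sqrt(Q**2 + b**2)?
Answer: -4249 + 133*sqrt(2) ≈ -4060.9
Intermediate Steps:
K(-133, 133) - 1*4249 = sqrt((-133)**2 + 133**2) - 1*4249 = sqrt(17689 + 17689) - 4249 = sqrt(35378) - 4249 = 133*sqrt(2) - 4249 = -4249 + 133*sqrt(2)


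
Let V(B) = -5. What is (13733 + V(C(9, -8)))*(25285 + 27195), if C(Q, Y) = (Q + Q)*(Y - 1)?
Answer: 720445440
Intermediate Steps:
C(Q, Y) = 2*Q*(-1 + Y) (C(Q, Y) = (2*Q)*(-1 + Y) = 2*Q*(-1 + Y))
(13733 + V(C(9, -8)))*(25285 + 27195) = (13733 - 5)*(25285 + 27195) = 13728*52480 = 720445440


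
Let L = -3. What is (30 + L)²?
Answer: 729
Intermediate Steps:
(30 + L)² = (30 - 3)² = 27² = 729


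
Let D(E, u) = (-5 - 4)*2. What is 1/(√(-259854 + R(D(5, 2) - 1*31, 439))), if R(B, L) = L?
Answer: -I*√1535/19955 ≈ -0.0019634*I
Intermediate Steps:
D(E, u) = -18 (D(E, u) = -9*2 = -18)
1/(√(-259854 + R(D(5, 2) - 1*31, 439))) = 1/(√(-259854 + 439)) = 1/(√(-259415)) = 1/(13*I*√1535) = -I*√1535/19955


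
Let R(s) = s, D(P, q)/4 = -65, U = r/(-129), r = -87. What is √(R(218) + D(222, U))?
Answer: I*√42 ≈ 6.4807*I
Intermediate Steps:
U = 29/43 (U = -87/(-129) = -87*(-1/129) = 29/43 ≈ 0.67442)
D(P, q) = -260 (D(P, q) = 4*(-65) = -260)
√(R(218) + D(222, U)) = √(218 - 260) = √(-42) = I*√42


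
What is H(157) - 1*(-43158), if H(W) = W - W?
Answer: 43158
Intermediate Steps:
H(W) = 0
H(157) - 1*(-43158) = 0 - 1*(-43158) = 0 + 43158 = 43158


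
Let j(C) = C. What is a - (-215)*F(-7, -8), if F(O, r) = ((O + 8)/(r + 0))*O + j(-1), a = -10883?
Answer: -87279/8 ≈ -10910.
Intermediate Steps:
F(O, r) = -1 + O*(8 + O)/r (F(O, r) = ((O + 8)/(r + 0))*O - 1 = ((8 + O)/r)*O - 1 = O*(8 + O)/r - 1 = -1 + O*(8 + O)/r)
a - (-215)*F(-7, -8) = -10883 - (-215)*((-7)² - 1*(-8) + 8*(-7))/(-8) = -10883 - (-215)*(-(49 + 8 - 56)/8) = -10883 - (-215)*(-⅛*1) = -10883 - (-215)*(-1)/8 = -10883 - 1*215/8 = -10883 - 215/8 = -87279/8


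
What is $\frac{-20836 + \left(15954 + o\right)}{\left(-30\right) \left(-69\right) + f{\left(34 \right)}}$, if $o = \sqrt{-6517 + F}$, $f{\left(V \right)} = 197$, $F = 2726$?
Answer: $- \frac{4882}{2267} + \frac{i \sqrt{3791}}{2267} \approx -2.1535 + 0.02716 i$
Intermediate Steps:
$o = i \sqrt{3791}$ ($o = \sqrt{-6517 + 2726} = \sqrt{-3791} = i \sqrt{3791} \approx 61.571 i$)
$\frac{-20836 + \left(15954 + o\right)}{\left(-30\right) \left(-69\right) + f{\left(34 \right)}} = \frac{-20836 + \left(15954 + i \sqrt{3791}\right)}{\left(-30\right) \left(-69\right) + 197} = \frac{-4882 + i \sqrt{3791}}{2070 + 197} = \frac{-4882 + i \sqrt{3791}}{2267} = \left(-4882 + i \sqrt{3791}\right) \frac{1}{2267} = - \frac{4882}{2267} + \frac{i \sqrt{3791}}{2267}$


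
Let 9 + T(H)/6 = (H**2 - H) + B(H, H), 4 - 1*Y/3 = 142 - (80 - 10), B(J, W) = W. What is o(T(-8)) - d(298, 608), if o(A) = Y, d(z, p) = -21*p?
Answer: 12564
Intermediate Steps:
Y = -204 (Y = 12 - 3*(142 - (80 - 10)) = 12 - 3*(142 - 1*70) = 12 - 3*(142 - 70) = 12 - 3*72 = 12 - 216 = -204)
T(H) = -54 + 6*H**2 (T(H) = -54 + 6*((H**2 - H) + H) = -54 + 6*H**2)
o(A) = -204
o(T(-8)) - d(298, 608) = -204 - (-21)*608 = -204 - 1*(-12768) = -204 + 12768 = 12564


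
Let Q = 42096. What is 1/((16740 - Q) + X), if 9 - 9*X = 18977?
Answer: -9/247172 ≈ -3.6412e-5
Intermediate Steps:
X = -18968/9 (X = 1 - 1/9*18977 = 1 - 18977/9 = -18968/9 ≈ -2107.6)
1/((16740 - Q) + X) = 1/((16740 - 1*42096) - 18968/9) = 1/((16740 - 42096) - 18968/9) = 1/(-25356 - 18968/9) = 1/(-247172/9) = -9/247172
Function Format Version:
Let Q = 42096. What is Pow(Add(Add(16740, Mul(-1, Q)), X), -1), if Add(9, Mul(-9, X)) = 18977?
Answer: Rational(-9, 247172) ≈ -3.6412e-5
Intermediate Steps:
X = Rational(-18968, 9) (X = Add(1, Mul(Rational(-1, 9), 18977)) = Add(1, Rational(-18977, 9)) = Rational(-18968, 9) ≈ -2107.6)
Pow(Add(Add(16740, Mul(-1, Q)), X), -1) = Pow(Add(Add(16740, Mul(-1, 42096)), Rational(-18968, 9)), -1) = Pow(Add(Add(16740, -42096), Rational(-18968, 9)), -1) = Pow(Add(-25356, Rational(-18968, 9)), -1) = Pow(Rational(-247172, 9), -1) = Rational(-9, 247172)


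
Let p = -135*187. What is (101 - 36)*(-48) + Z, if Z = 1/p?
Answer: -78764401/25245 ≈ -3120.0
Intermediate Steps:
p = -25245
Z = -1/25245 (Z = 1/(-25245) = -1/25245 ≈ -3.9612e-5)
(101 - 36)*(-48) + Z = (101 - 36)*(-48) - 1/25245 = 65*(-48) - 1/25245 = -3120 - 1/25245 = -78764401/25245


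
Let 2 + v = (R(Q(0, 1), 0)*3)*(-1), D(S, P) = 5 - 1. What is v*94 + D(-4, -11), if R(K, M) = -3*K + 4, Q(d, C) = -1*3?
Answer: -3850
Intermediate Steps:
D(S, P) = 4
Q(d, C) = -3
R(K, M) = 4 - 3*K
v = -41 (v = -2 + ((4 - 3*(-3))*3)*(-1) = -2 + ((4 + 9)*3)*(-1) = -2 + (13*3)*(-1) = -2 + 39*(-1) = -2 - 39 = -41)
v*94 + D(-4, -11) = -41*94 + 4 = -3854 + 4 = -3850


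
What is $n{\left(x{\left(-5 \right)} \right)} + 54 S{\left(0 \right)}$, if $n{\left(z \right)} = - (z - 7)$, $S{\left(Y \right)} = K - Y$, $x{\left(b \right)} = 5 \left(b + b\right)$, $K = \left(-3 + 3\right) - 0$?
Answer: $57$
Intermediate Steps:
$K = 0$ ($K = 0 + 0 = 0$)
$x{\left(b \right)} = 10 b$ ($x{\left(b \right)} = 5 \cdot 2 b = 10 b$)
$S{\left(Y \right)} = - Y$ ($S{\left(Y \right)} = 0 - Y = - Y$)
$n{\left(z \right)} = 7 - z$ ($n{\left(z \right)} = - (z - 7) = - (-7 + z) = 7 - z$)
$n{\left(x{\left(-5 \right)} \right)} + 54 S{\left(0 \right)} = \left(7 - 10 \left(-5\right)\right) + 54 \left(\left(-1\right) 0\right) = \left(7 - -50\right) + 54 \cdot 0 = \left(7 + 50\right) + 0 = 57 + 0 = 57$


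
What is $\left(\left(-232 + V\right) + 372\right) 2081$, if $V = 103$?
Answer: $505683$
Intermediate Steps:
$\left(\left(-232 + V\right) + 372\right) 2081 = \left(\left(-232 + 103\right) + 372\right) 2081 = \left(-129 + 372\right) 2081 = 243 \cdot 2081 = 505683$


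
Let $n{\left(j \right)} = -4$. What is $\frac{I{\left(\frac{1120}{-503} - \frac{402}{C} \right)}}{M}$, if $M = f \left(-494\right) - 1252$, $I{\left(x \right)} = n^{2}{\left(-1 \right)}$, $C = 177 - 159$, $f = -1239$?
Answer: $\frac{8}{305407} \approx 2.6195 \cdot 10^{-5}$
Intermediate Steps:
$C = 18$
$I{\left(x \right)} = 16$ ($I{\left(x \right)} = \left(-4\right)^{2} = 16$)
$M = 610814$ ($M = \left(-1239\right) \left(-494\right) - 1252 = 612066 - 1252 = 610814$)
$\frac{I{\left(\frac{1120}{-503} - \frac{402}{C} \right)}}{M} = \frac{16}{610814} = 16 \cdot \frac{1}{610814} = \frac{8}{305407}$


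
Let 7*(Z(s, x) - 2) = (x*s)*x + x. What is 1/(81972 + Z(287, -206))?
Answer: 7/12752744 ≈ 5.4890e-7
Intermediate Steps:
Z(s, x) = 2 + x/7 + s*x**2/7 (Z(s, x) = 2 + ((x*s)*x + x)/7 = 2 + ((s*x)*x + x)/7 = 2 + (s*x**2 + x)/7 = 2 + (x + s*x**2)/7 = 2 + (x/7 + s*x**2/7) = 2 + x/7 + s*x**2/7)
1/(81972 + Z(287, -206)) = 1/(81972 + (2 + (1/7)*(-206) + (1/7)*287*(-206)**2)) = 1/(81972 + (2 - 206/7 + (1/7)*287*42436)) = 1/(81972 + (2 - 206/7 + 1739876)) = 1/(81972 + 12178940/7) = 1/(12752744/7) = 7/12752744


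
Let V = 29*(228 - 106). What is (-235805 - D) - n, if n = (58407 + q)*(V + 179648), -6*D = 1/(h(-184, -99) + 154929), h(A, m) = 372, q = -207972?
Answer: 25529600553832711/931806 ≈ 2.7398e+10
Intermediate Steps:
V = 3538 (V = 29*122 = 3538)
D = -1/931806 (D = -1/(6*(372 + 154929)) = -1/6/155301 = -1/6*1/155301 = -1/931806 ≈ -1.0732e-6)
n = -27398214090 (n = (58407 - 207972)*(3538 + 179648) = -149565*183186 = -27398214090)
(-235805 - D) - n = (-235805 - 1*(-1/931806)) - 1*(-27398214090) = (-235805 + 1/931806) + 27398214090 = -219724513829/931806 + 27398214090 = 25529600553832711/931806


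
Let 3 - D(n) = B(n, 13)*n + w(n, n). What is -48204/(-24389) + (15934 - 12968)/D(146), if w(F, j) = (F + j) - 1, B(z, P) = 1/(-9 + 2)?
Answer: -208111469/22803715 ≈ -9.1262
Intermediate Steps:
B(z, P) = -⅐ (B(z, P) = 1/(-7) = -⅐)
w(F, j) = -1 + F + j
D(n) = 4 - 13*n/7 (D(n) = 3 - (-n/7 + (-1 + n + n)) = 3 - (-n/7 + (-1 + 2*n)) = 3 - (-1 + 13*n/7) = 3 + (1 - 13*n/7) = 4 - 13*n/7)
-48204/(-24389) + (15934 - 12968)/D(146) = -48204/(-24389) + (15934 - 12968)/(4 - 13/7*146) = -48204*(-1/24389) + 2966/(4 - 1898/7) = 48204/24389 + 2966/(-1870/7) = 48204/24389 + 2966*(-7/1870) = 48204/24389 - 10381/935 = -208111469/22803715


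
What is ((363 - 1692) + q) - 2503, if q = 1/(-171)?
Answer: -655273/171 ≈ -3832.0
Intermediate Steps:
q = -1/171 ≈ -0.0058480
((363 - 1692) + q) - 2503 = ((363 - 1692) - 1/171) - 2503 = (-1329 - 1/171) - 2503 = -227260/171 - 2503 = -655273/171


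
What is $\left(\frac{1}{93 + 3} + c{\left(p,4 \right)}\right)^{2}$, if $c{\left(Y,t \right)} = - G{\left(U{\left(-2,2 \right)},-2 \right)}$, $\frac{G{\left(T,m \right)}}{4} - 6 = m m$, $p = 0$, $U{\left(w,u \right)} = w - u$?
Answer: $\frac{14737921}{9216} \approx 1599.2$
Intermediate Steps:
$G{\left(T,m \right)} = 24 + 4 m^{2}$ ($G{\left(T,m \right)} = 24 + 4 m m = 24 + 4 m^{2}$)
$c{\left(Y,t \right)} = -40$ ($c{\left(Y,t \right)} = - (24 + 4 \left(-2\right)^{2}) = - (24 + 4 \cdot 4) = - (24 + 16) = \left(-1\right) 40 = -40$)
$\left(\frac{1}{93 + 3} + c{\left(p,4 \right)}\right)^{2} = \left(\frac{1}{93 + 3} - 40\right)^{2} = \left(\frac{1}{96} - 40\right)^{2} = \left(- \frac{3839}{96}\right)^{2} = \frac{14737921}{9216}$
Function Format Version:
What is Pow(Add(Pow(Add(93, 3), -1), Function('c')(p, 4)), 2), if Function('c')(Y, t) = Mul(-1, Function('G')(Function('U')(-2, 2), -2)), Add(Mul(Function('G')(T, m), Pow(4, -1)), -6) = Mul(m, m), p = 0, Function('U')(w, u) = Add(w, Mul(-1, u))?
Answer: Rational(14737921, 9216) ≈ 1599.2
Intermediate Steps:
Function('G')(T, m) = Add(24, Mul(4, Pow(m, 2))) (Function('G')(T, m) = Add(24, Mul(4, Mul(m, m))) = Add(24, Mul(4, Pow(m, 2))))
Function('c')(Y, t) = -40 (Function('c')(Y, t) = Mul(-1, Add(24, Mul(4, Pow(-2, 2)))) = Mul(-1, Add(24, Mul(4, 4))) = Mul(-1, Add(24, 16)) = Mul(-1, 40) = -40)
Pow(Add(Pow(Add(93, 3), -1), Function('c')(p, 4)), 2) = Pow(Add(Pow(Add(93, 3), -1), -40), 2) = Pow(Add(Pow(96, -1), -40), 2) = Pow(Add(Rational(1, 96), -40), 2) = Pow(Rational(-3839, 96), 2) = Rational(14737921, 9216)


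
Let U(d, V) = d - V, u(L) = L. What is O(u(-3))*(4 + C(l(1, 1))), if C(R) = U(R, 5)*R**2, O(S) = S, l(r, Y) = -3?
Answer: 204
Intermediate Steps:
C(R) = R**2*(-5 + R) (C(R) = (R - 1*5)*R**2 = (R - 5)*R**2 = (-5 + R)*R**2 = R**2*(-5 + R))
O(u(-3))*(4 + C(l(1, 1))) = -3*(4 + (-3)**2*(-5 - 3)) = -3*(4 + 9*(-8)) = -3*(4 - 72) = -3*(-68) = 204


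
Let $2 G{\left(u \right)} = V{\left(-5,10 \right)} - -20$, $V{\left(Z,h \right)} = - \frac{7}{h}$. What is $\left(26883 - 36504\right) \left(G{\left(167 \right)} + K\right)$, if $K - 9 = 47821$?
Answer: $- \frac{9205305453}{20} \approx -4.6027 \cdot 10^{8}$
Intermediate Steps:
$K = 47830$ ($K = 9 + 47821 = 47830$)
$G{\left(u \right)} = \frac{193}{20}$ ($G{\left(u \right)} = \frac{- \frac{7}{10} - -20}{2} = \frac{\left(-7\right) \frac{1}{10} + 20}{2} = \frac{- \frac{7}{10} + 20}{2} = \frac{1}{2} \cdot \frac{193}{10} = \frac{193}{20}$)
$\left(26883 - 36504\right) \left(G{\left(167 \right)} + K\right) = \left(26883 - 36504\right) \left(\frac{193}{20} + 47830\right) = \left(-9621\right) \frac{956793}{20} = - \frac{9205305453}{20}$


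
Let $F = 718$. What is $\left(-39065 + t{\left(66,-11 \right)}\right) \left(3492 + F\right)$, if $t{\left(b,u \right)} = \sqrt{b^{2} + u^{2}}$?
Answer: $-164463650 + 46310 \sqrt{37} \approx -1.6418 \cdot 10^{8}$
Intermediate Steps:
$\left(-39065 + t{\left(66,-11 \right)}\right) \left(3492 + F\right) = \left(-39065 + \sqrt{66^{2} + \left(-11\right)^{2}}\right) \left(3492 + 718\right) = \left(-39065 + \sqrt{4356 + 121}\right) 4210 = \left(-39065 + \sqrt{4477}\right) 4210 = \left(-39065 + 11 \sqrt{37}\right) 4210 = -164463650 + 46310 \sqrt{37}$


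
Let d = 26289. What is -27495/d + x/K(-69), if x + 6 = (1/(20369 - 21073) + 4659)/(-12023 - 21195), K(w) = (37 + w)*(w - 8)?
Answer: -176454042661847/168313286586368 ≈ -1.0484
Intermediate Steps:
K(w) = (-8 + w)*(37 + w) (K(w) = (37 + w)*(-8 + w) = (-8 + w)*(37 + w))
x = -143592767/23385472 (x = -6 + (1/(20369 - 21073) + 4659)/(-12023 - 21195) = -6 + (1/(-704) + 4659)/(-33218) = -6 + (-1/704 + 4659)*(-1/33218) = -6 + (3279935/704)*(-1/33218) = -6 - 3279935/23385472 = -143592767/23385472 ≈ -6.1403)
-27495/d + x/K(-69) = -27495/26289 - 143592767/(23385472*(-296 + (-69)² + 29*(-69))) = -27495*1/26289 - 143592767/(23385472*(-296 + 4761 - 2001)) = -3055/2921 - 143592767/23385472/2464 = -3055/2921 - 143592767/23385472*1/2464 = -3055/2921 - 143592767/57621803008 = -176454042661847/168313286586368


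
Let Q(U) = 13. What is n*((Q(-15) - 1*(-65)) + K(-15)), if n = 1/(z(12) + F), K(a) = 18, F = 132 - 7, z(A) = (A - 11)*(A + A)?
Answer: 96/149 ≈ 0.64430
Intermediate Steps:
z(A) = 2*A*(-11 + A) (z(A) = (-11 + A)*(2*A) = 2*A*(-11 + A))
F = 125
n = 1/149 (n = 1/(2*12*(-11 + 12) + 125) = 1/(2*12*1 + 125) = 1/(24 + 125) = 1/149 ≈ 0.0067114)
n*((Q(-15) - 1*(-65)) + K(-15)) = ((13 - 1*(-65)) + 18)/149 = ((13 + 65) + 18)/149 = (78 + 18)/149 = (1/149)*96 = 96/149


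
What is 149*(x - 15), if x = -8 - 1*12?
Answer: -5215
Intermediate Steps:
x = -20 (x = -8 - 12 = -20)
149*(x - 15) = 149*(-20 - 15) = 149*(-35) = -5215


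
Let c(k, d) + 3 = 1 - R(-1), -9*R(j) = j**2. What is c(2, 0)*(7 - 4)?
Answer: -17/3 ≈ -5.6667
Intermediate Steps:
R(j) = -j**2/9
c(k, d) = -17/9 (c(k, d) = -3 + (1 - (-1)*(-1)**2/9) = -3 + (1 - (-1)/9) = -3 + (1 - 1*(-1/9)) = -3 + (1 + 1/9) = -3 + 10/9 = -17/9)
c(2, 0)*(7 - 4) = -17*(7 - 4)/9 = -17/9*3 = -17/3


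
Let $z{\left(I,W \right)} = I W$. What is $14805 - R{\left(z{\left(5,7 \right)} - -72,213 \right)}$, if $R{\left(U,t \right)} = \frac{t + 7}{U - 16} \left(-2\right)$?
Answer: $\frac{1347695}{91} \approx 14810.0$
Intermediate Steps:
$R{\left(U,t \right)} = - \frac{2 \left(7 + t\right)}{-16 + U}$ ($R{\left(U,t \right)} = \frac{7 + t}{-16 + U} \left(-2\right) = - \frac{2 \left(7 + t\right)}{-16 + U}$)
$14805 - R{\left(z{\left(5,7 \right)} - -72,213 \right)} = 14805 - \frac{2 \left(-7 - 213\right)}{-16 + \left(5 \cdot 7 - -72\right)} = 14805 - \frac{2 \left(-7 - 213\right)}{-16 + \left(35 + 72\right)} = 14805 - 2 \frac{1}{-16 + 107} \left(-220\right) = 14805 - 2 \cdot \frac{1}{91} \left(-220\right) = 14805 - - \frac{440}{91} = 14805 + \frac{440}{91} = \frac{1347695}{91}$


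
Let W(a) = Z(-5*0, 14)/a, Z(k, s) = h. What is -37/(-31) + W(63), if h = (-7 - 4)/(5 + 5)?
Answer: 22969/19530 ≈ 1.1761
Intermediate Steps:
h = -11/10 ≈ -1.1000
Z(k, s) = -11/10
W(a) = -11/(10*a)
-37/(-31) + W(63) = -37/(-31) - 11/10/63 = -37*(-1/31) - 11/10*1/63 = 37/31 - 11/630 = 22969/19530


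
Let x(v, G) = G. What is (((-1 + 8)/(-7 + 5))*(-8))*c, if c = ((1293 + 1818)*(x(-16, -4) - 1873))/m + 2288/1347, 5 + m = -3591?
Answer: 55116796399/1210953 ≈ 45515.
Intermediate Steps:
m = -3596 (m = -5 - 3591 = -3596)
c = 7873828057/4843812 (c = ((1293 + 1818)*(-4 - 1873))/(-3596) + 2288/1347 = (3111*(-1877))*(-1/3596) + 2288*(1/1347) = -5839347*(-1/3596) + 2288/1347 = 5839347/3596 + 2288/1347 = 7873828057/4843812 ≈ 1625.5)
(((-1 + 8)/(-7 + 5))*(-8))*c = (((-1 + 8)/(-7 + 5))*(-8))*(7873828057/4843812) = ((7/(-2))*(-8))*(7873828057/4843812) = ((7*(-½))*(-8))*(7873828057/4843812) = -7/2*(-8)*(7873828057/4843812) = 28*(7873828057/4843812) = 55116796399/1210953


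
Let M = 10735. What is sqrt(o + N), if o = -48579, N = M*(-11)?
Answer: 2*I*sqrt(41666) ≈ 408.25*I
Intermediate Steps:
N = -118085 (N = 10735*(-11) = -118085)
sqrt(o + N) = sqrt(-48579 - 118085) = sqrt(-166664) = 2*I*sqrt(41666)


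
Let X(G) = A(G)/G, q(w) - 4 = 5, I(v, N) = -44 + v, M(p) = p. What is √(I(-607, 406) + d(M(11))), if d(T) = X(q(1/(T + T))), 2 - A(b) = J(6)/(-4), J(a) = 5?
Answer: I*√23423/6 ≈ 25.508*I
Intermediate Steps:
q(w) = 9 (q(w) = 4 + 5 = 9)
A(b) = 13/4 (A(b) = 2 - 5/(-4) = 2 - 5*(-1)/4 = 2 - 1*(-5/4) = 2 + 5/4 = 13/4)
X(G) = 13/(4*G)
d(T) = 13/36 (d(T) = (13/4)/9 = (13/4)*(⅑) = 13/36)
√(I(-607, 406) + d(M(11))) = √((-44 - 607) + 13/36) = √(-651 + 13/36) = √(-23423/36) = I*√23423/6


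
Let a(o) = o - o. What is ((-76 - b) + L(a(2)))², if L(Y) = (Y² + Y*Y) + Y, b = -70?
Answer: 36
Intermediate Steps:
a(o) = 0
L(Y) = Y + 2*Y² (L(Y) = (Y² + Y²) + Y = 2*Y² + Y = Y + 2*Y²)
((-76 - b) + L(a(2)))² = ((-76 - 1*(-70)) + 0*(1 + 2*0))² = ((-76 + 70) + 0*(1 + 0))² = (-6 + 0*1)² = (-6 + 0)² = (-6)² = 36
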